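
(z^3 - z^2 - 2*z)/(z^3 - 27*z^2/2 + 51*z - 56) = 2*z*(z + 1)/(2*z^2 - 23*z + 56)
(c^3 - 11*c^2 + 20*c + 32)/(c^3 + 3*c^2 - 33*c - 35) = (c^2 - 12*c + 32)/(c^2 + 2*c - 35)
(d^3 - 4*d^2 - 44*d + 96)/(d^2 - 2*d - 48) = d - 2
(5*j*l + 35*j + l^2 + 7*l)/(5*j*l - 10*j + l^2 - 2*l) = (l + 7)/(l - 2)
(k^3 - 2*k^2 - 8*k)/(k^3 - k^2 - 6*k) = (k - 4)/(k - 3)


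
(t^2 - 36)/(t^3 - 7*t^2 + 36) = (t + 6)/(t^2 - t - 6)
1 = 1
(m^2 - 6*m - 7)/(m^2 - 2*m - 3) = (m - 7)/(m - 3)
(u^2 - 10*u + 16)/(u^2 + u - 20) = (u^2 - 10*u + 16)/(u^2 + u - 20)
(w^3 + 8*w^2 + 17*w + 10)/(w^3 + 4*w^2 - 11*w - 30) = (w + 1)/(w - 3)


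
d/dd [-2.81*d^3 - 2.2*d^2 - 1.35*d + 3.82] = -8.43*d^2 - 4.4*d - 1.35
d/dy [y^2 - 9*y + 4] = 2*y - 9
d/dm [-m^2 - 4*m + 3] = -2*m - 4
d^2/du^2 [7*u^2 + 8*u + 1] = 14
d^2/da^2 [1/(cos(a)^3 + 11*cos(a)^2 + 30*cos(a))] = ((123*cos(a) + 88*cos(2*a) + 9*cos(3*a))*(cos(a)^2 + 11*cos(a) + 30)*cos(a)/4 + 2*(3*cos(a)^2 + 22*cos(a) + 30)^2*sin(a)^2)/((cos(a)^2 + 11*cos(a) + 30)^3*cos(a)^3)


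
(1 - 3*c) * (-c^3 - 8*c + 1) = 3*c^4 - c^3 + 24*c^2 - 11*c + 1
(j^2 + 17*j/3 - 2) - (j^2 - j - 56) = 20*j/3 + 54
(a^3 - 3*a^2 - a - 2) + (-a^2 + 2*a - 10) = a^3 - 4*a^2 + a - 12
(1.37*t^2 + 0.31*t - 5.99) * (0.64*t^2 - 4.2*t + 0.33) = 0.8768*t^4 - 5.5556*t^3 - 4.6835*t^2 + 25.2603*t - 1.9767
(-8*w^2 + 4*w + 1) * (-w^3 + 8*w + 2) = 8*w^5 - 4*w^4 - 65*w^3 + 16*w^2 + 16*w + 2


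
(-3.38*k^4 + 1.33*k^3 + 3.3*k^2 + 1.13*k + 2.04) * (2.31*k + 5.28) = -7.8078*k^5 - 14.7741*k^4 + 14.6454*k^3 + 20.0343*k^2 + 10.6788*k + 10.7712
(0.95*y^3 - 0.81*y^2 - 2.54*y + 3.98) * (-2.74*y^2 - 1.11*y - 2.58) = -2.603*y^5 + 1.1649*y^4 + 5.4077*y^3 - 5.996*y^2 + 2.1354*y - 10.2684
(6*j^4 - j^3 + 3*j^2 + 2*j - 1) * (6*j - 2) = 36*j^5 - 18*j^4 + 20*j^3 + 6*j^2 - 10*j + 2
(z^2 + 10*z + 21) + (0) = z^2 + 10*z + 21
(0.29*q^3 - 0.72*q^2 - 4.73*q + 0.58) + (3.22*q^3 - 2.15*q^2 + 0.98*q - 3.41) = 3.51*q^3 - 2.87*q^2 - 3.75*q - 2.83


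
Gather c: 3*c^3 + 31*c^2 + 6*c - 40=3*c^3 + 31*c^2 + 6*c - 40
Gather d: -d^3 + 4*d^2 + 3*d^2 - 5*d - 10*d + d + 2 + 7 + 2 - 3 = -d^3 + 7*d^2 - 14*d + 8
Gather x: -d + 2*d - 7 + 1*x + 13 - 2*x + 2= d - x + 8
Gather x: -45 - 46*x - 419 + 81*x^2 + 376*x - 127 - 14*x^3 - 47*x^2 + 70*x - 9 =-14*x^3 + 34*x^2 + 400*x - 600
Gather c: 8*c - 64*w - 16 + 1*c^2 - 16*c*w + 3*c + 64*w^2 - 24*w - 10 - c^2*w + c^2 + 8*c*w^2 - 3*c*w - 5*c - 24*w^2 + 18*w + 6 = c^2*(2 - w) + c*(8*w^2 - 19*w + 6) + 40*w^2 - 70*w - 20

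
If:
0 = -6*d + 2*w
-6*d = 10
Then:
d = -5/3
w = -5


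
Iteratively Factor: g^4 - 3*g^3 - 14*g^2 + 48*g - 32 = (g + 4)*(g^3 - 7*g^2 + 14*g - 8) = (g - 2)*(g + 4)*(g^2 - 5*g + 4) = (g - 2)*(g - 1)*(g + 4)*(g - 4)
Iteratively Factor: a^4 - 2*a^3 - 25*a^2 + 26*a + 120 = (a - 5)*(a^3 + 3*a^2 - 10*a - 24) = (a - 5)*(a + 4)*(a^2 - a - 6) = (a - 5)*(a - 3)*(a + 4)*(a + 2)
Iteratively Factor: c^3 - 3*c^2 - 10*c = (c + 2)*(c^2 - 5*c) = (c - 5)*(c + 2)*(c)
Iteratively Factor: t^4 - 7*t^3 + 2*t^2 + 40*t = (t + 2)*(t^3 - 9*t^2 + 20*t) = t*(t + 2)*(t^2 - 9*t + 20) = t*(t - 4)*(t + 2)*(t - 5)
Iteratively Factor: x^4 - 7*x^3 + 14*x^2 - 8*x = (x - 1)*(x^3 - 6*x^2 + 8*x) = x*(x - 1)*(x^2 - 6*x + 8) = x*(x - 4)*(x - 1)*(x - 2)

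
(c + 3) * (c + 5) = c^2 + 8*c + 15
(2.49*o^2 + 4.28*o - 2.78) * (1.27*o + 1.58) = 3.1623*o^3 + 9.3698*o^2 + 3.2318*o - 4.3924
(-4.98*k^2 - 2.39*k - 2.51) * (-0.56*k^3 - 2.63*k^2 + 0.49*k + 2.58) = 2.7888*k^5 + 14.4358*k^4 + 5.2511*k^3 - 7.4182*k^2 - 7.3961*k - 6.4758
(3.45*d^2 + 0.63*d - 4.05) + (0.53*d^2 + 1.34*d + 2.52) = 3.98*d^2 + 1.97*d - 1.53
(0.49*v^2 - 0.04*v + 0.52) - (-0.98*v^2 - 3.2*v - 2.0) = 1.47*v^2 + 3.16*v + 2.52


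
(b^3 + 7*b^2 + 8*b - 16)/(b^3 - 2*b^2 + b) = (b^2 + 8*b + 16)/(b*(b - 1))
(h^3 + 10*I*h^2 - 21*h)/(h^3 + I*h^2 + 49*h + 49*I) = h*(h + 3*I)/(h^2 - 6*I*h + 7)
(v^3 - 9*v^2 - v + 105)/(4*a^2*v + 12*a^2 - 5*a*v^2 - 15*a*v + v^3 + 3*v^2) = (v^2 - 12*v + 35)/(4*a^2 - 5*a*v + v^2)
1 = 1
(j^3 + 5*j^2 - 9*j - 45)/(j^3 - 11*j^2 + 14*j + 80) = (j^3 + 5*j^2 - 9*j - 45)/(j^3 - 11*j^2 + 14*j + 80)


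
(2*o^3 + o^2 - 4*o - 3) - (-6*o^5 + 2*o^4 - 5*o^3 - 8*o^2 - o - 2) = 6*o^5 - 2*o^4 + 7*o^3 + 9*o^2 - 3*o - 1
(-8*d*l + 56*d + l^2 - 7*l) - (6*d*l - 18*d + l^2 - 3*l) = -14*d*l + 74*d - 4*l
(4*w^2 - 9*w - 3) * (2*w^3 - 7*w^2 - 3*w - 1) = 8*w^5 - 46*w^4 + 45*w^3 + 44*w^2 + 18*w + 3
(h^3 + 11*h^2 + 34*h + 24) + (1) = h^3 + 11*h^2 + 34*h + 25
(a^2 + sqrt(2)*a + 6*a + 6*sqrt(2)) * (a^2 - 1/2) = a^4 + sqrt(2)*a^3 + 6*a^3 - a^2/2 + 6*sqrt(2)*a^2 - 3*a - sqrt(2)*a/2 - 3*sqrt(2)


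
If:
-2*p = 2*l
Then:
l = -p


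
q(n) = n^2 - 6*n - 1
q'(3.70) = 1.40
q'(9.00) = 12.00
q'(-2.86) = -11.72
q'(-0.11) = -6.22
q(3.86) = -9.26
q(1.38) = -7.38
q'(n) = 2*n - 6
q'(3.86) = 1.72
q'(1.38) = -3.24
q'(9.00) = 12.00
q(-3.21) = 28.56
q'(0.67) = -4.66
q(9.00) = 26.00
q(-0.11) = -0.33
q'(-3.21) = -12.42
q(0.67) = -4.57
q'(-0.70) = -7.40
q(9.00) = 26.00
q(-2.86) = 24.34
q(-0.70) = 3.69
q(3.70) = -9.51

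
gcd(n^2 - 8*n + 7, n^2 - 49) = n - 7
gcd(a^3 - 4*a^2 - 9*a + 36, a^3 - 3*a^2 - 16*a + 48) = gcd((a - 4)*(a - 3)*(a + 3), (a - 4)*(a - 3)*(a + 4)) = a^2 - 7*a + 12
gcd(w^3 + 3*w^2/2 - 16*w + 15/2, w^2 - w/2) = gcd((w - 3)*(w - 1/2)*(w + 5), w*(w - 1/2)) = w - 1/2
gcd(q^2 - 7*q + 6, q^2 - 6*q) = q - 6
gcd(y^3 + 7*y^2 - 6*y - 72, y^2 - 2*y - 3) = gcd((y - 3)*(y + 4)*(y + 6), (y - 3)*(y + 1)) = y - 3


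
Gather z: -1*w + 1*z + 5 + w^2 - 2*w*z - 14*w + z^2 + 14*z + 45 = w^2 - 15*w + z^2 + z*(15 - 2*w) + 50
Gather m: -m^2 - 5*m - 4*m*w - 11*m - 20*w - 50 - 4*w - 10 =-m^2 + m*(-4*w - 16) - 24*w - 60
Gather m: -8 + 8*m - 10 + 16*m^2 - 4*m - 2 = 16*m^2 + 4*m - 20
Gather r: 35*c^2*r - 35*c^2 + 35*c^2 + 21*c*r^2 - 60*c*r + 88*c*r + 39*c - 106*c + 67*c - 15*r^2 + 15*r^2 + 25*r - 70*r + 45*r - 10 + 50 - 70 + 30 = 21*c*r^2 + r*(35*c^2 + 28*c)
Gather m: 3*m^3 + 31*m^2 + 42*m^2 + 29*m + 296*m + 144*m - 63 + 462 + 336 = 3*m^3 + 73*m^2 + 469*m + 735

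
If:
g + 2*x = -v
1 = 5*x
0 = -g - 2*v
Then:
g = -4/5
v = 2/5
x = 1/5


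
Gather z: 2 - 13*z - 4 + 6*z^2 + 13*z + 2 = 6*z^2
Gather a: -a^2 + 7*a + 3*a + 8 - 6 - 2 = -a^2 + 10*a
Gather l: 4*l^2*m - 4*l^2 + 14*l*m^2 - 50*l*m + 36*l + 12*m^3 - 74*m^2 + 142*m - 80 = l^2*(4*m - 4) + l*(14*m^2 - 50*m + 36) + 12*m^3 - 74*m^2 + 142*m - 80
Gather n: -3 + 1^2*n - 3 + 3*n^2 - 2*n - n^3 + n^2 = -n^3 + 4*n^2 - n - 6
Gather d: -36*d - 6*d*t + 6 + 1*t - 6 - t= d*(-6*t - 36)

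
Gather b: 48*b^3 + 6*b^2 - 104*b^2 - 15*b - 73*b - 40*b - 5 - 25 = 48*b^3 - 98*b^2 - 128*b - 30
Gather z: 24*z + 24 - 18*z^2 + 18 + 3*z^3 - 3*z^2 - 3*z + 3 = 3*z^3 - 21*z^2 + 21*z + 45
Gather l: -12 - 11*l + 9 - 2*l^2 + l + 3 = -2*l^2 - 10*l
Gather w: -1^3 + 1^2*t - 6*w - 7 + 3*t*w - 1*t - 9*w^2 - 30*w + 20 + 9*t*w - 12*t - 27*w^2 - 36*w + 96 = -12*t - 36*w^2 + w*(12*t - 72) + 108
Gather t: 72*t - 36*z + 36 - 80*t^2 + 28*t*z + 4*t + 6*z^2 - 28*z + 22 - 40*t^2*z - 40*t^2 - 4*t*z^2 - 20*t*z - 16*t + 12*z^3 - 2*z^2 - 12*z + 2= t^2*(-40*z - 120) + t*(-4*z^2 + 8*z + 60) + 12*z^3 + 4*z^2 - 76*z + 60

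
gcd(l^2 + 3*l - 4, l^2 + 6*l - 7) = l - 1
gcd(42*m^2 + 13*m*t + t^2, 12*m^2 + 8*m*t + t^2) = 6*m + t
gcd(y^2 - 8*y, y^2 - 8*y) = y^2 - 8*y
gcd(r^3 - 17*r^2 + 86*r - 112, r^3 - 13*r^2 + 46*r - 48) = r^2 - 10*r + 16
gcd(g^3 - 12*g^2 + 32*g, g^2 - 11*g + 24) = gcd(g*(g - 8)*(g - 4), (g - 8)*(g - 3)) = g - 8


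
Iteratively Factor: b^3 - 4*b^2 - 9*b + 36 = (b - 4)*(b^2 - 9) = (b - 4)*(b + 3)*(b - 3)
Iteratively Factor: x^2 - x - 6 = (x - 3)*(x + 2)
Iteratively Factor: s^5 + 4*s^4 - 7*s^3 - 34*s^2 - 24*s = (s + 1)*(s^4 + 3*s^3 - 10*s^2 - 24*s) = (s + 1)*(s + 4)*(s^3 - s^2 - 6*s) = s*(s + 1)*(s + 4)*(s^2 - s - 6) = s*(s + 1)*(s + 2)*(s + 4)*(s - 3)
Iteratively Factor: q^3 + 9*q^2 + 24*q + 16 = (q + 4)*(q^2 + 5*q + 4) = (q + 4)^2*(q + 1)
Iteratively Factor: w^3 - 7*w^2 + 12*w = (w)*(w^2 - 7*w + 12) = w*(w - 3)*(w - 4)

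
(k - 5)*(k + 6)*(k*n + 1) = k^3*n + k^2*n + k^2 - 30*k*n + k - 30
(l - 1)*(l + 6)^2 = l^3 + 11*l^2 + 24*l - 36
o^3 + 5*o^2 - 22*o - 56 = (o - 4)*(o + 2)*(o + 7)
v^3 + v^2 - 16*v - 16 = (v - 4)*(v + 1)*(v + 4)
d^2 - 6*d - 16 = (d - 8)*(d + 2)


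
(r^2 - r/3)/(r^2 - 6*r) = (r - 1/3)/(r - 6)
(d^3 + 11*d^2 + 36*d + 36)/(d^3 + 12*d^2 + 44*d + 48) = (d + 3)/(d + 4)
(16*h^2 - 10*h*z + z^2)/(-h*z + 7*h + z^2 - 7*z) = (-16*h^2 + 10*h*z - z^2)/(h*z - 7*h - z^2 + 7*z)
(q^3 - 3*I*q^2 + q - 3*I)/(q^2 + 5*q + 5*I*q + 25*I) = (q^3 - 3*I*q^2 + q - 3*I)/(q^2 + 5*q*(1 + I) + 25*I)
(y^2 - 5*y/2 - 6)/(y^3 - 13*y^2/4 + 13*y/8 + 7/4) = 4*(2*y^2 - 5*y - 12)/(8*y^3 - 26*y^2 + 13*y + 14)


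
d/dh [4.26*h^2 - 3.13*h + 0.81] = 8.52*h - 3.13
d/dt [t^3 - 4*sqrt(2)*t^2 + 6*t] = 3*t^2 - 8*sqrt(2)*t + 6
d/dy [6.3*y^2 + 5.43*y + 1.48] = 12.6*y + 5.43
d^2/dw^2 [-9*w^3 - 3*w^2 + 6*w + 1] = -54*w - 6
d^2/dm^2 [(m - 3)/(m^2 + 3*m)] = 2*(-3*m^2*(m + 3) + (m - 3)*(2*m + 3)^2)/(m^3*(m + 3)^3)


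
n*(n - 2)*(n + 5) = n^3 + 3*n^2 - 10*n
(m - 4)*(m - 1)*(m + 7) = m^3 + 2*m^2 - 31*m + 28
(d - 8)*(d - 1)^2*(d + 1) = d^4 - 9*d^3 + 7*d^2 + 9*d - 8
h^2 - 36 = (h - 6)*(h + 6)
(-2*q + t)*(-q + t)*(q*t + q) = 2*q^3*t + 2*q^3 - 3*q^2*t^2 - 3*q^2*t + q*t^3 + q*t^2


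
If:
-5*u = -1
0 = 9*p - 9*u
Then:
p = 1/5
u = 1/5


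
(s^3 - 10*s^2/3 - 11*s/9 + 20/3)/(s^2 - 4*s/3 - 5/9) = (3*s^2 - 5*s - 12)/(3*s + 1)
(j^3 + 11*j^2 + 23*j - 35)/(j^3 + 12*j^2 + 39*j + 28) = (j^2 + 4*j - 5)/(j^2 + 5*j + 4)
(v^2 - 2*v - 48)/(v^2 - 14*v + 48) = (v + 6)/(v - 6)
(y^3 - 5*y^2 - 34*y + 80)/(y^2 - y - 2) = (y^2 - 3*y - 40)/(y + 1)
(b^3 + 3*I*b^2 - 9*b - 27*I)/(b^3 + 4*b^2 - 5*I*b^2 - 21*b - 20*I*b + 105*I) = (b^2 + 3*b*(1 + I) + 9*I)/(b^2 + b*(7 - 5*I) - 35*I)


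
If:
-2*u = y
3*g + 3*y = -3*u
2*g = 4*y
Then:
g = 0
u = 0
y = 0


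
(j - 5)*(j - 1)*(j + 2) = j^3 - 4*j^2 - 7*j + 10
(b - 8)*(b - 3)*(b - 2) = b^3 - 13*b^2 + 46*b - 48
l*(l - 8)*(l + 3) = l^3 - 5*l^2 - 24*l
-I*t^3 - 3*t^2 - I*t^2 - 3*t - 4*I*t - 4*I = (t + 1)*(t - 4*I)*(-I*t + 1)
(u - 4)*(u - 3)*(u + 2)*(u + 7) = u^4 + 2*u^3 - 37*u^2 + 10*u + 168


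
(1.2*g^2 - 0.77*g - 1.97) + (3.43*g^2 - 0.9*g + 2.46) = 4.63*g^2 - 1.67*g + 0.49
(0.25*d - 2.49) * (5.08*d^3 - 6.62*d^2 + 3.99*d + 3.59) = 1.27*d^4 - 14.3042*d^3 + 17.4813*d^2 - 9.0376*d - 8.9391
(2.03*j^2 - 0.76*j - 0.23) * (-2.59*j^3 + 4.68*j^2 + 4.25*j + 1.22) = -5.2577*j^5 + 11.4688*j^4 + 5.6664*j^3 - 1.8298*j^2 - 1.9047*j - 0.2806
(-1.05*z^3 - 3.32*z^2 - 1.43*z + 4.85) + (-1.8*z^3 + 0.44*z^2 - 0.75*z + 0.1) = -2.85*z^3 - 2.88*z^2 - 2.18*z + 4.95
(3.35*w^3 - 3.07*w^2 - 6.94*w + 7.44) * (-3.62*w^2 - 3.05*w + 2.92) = -12.127*w^5 + 0.895900000000001*w^4 + 44.2683*w^3 - 14.7302*w^2 - 42.9568*w + 21.7248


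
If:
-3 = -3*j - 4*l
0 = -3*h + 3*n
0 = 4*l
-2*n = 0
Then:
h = 0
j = 1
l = 0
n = 0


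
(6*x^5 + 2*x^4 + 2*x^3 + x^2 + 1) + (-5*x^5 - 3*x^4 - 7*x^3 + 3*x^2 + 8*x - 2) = x^5 - x^4 - 5*x^3 + 4*x^2 + 8*x - 1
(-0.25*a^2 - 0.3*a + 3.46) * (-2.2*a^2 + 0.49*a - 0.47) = 0.55*a^4 + 0.5375*a^3 - 7.6415*a^2 + 1.8364*a - 1.6262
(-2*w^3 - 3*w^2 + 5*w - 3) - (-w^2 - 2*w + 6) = -2*w^3 - 2*w^2 + 7*w - 9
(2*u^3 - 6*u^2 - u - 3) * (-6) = -12*u^3 + 36*u^2 + 6*u + 18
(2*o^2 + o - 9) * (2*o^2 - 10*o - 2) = 4*o^4 - 18*o^3 - 32*o^2 + 88*o + 18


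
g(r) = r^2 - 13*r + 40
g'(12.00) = 11.00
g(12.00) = 28.00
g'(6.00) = -1.00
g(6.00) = -2.00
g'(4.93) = -3.14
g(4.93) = 0.21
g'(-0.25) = -13.50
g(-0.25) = 43.31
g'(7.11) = 1.22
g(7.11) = -1.88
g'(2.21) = -8.58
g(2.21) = 16.15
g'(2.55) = -7.90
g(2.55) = 13.35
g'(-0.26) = -13.52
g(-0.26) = 43.45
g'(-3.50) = -20.00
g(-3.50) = 97.75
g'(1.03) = -10.94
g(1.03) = 27.67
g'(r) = 2*r - 13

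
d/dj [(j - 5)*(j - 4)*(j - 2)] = 3*j^2 - 22*j + 38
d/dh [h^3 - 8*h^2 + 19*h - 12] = 3*h^2 - 16*h + 19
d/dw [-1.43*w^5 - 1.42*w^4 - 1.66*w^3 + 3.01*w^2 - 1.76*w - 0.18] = -7.15*w^4 - 5.68*w^3 - 4.98*w^2 + 6.02*w - 1.76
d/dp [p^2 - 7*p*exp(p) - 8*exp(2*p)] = -7*p*exp(p) + 2*p - 16*exp(2*p) - 7*exp(p)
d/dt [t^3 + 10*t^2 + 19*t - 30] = 3*t^2 + 20*t + 19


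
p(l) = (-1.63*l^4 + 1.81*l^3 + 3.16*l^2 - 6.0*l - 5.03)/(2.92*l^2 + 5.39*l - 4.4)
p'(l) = (-5.84*l - 5.39)*(-1.63*l^4 + 1.81*l^3 + 3.16*l^2 - 6.0*l - 5.03)/(2.92*l^2 + 5.39*l - 4.4)^2 + (-6.52*l^3 + 5.43*l^2 + 6.32*l - 6.0)/(2.92*l^2 + 5.39*l - 4.4) = (-9.5192*l^5 - 21.0719*l^4 + 48.1998*l^3 + 10.6604*l^2 + 1.5672*l + 53.5117)/(8.5264*l^4 + 31.4776*l^3 + 3.35609999999999*l^2 - 47.432*l + 19.36)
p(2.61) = -1.44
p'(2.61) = -1.31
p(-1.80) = 2.51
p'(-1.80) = -11.01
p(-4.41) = -24.07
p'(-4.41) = 4.92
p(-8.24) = -55.32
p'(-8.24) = 10.67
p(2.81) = -1.73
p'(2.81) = -1.55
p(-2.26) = 23.24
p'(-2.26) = -158.46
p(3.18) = -2.38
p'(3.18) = -1.98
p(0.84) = -3.46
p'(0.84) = 15.97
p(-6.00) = -34.49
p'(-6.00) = 7.86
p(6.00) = -12.39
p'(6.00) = -5.11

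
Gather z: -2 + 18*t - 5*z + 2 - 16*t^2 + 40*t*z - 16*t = -16*t^2 + 2*t + z*(40*t - 5)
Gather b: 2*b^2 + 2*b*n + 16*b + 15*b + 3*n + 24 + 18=2*b^2 + b*(2*n + 31) + 3*n + 42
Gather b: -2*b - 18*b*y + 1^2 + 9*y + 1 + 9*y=b*(-18*y - 2) + 18*y + 2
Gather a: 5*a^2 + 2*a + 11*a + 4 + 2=5*a^2 + 13*a + 6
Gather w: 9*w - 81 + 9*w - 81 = 18*w - 162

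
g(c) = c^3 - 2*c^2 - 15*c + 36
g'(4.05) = 18.01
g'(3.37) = 5.59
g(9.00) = 468.00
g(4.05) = 8.88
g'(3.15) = 2.17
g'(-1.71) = 0.61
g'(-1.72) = 0.76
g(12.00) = 1296.00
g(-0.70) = 45.18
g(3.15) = 0.16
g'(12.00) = 369.00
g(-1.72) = 50.79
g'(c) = 3*c^2 - 4*c - 15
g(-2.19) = 48.75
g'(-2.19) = 8.15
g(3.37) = 1.01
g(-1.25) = 49.67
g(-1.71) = 50.80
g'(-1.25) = -5.31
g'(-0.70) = -10.73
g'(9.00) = 192.00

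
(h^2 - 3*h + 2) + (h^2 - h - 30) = 2*h^2 - 4*h - 28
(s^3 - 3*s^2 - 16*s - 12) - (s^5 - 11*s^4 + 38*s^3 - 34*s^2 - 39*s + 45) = -s^5 + 11*s^4 - 37*s^3 + 31*s^2 + 23*s - 57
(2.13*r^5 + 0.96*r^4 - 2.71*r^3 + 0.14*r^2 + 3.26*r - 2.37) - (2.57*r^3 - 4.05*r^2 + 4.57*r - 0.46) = 2.13*r^5 + 0.96*r^4 - 5.28*r^3 + 4.19*r^2 - 1.31*r - 1.91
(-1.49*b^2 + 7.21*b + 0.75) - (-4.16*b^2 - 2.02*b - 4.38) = 2.67*b^2 + 9.23*b + 5.13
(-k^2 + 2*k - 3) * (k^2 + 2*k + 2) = -k^4 - k^2 - 2*k - 6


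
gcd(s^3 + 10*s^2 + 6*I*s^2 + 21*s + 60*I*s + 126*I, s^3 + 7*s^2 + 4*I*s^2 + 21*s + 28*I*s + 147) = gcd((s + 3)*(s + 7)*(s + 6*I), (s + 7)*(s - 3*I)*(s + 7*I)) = s + 7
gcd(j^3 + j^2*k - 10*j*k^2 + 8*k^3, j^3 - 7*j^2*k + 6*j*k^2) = j - k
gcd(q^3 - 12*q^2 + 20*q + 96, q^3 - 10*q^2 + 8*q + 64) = q^2 - 6*q - 16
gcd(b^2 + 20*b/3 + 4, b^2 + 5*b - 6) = b + 6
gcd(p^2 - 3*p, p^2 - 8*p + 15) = p - 3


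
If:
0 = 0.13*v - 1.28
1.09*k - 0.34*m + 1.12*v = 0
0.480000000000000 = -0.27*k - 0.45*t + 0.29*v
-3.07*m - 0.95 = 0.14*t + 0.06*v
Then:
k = -10.44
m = -1.03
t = 11.54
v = 9.85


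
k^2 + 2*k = k*(k + 2)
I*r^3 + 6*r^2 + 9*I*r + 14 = (r - 7*I)*(r + 2*I)*(I*r + 1)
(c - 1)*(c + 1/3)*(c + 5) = c^3 + 13*c^2/3 - 11*c/3 - 5/3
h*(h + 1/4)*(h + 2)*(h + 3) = h^4 + 21*h^3/4 + 29*h^2/4 + 3*h/2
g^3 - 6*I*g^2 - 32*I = (g - 4*I)^2*(g + 2*I)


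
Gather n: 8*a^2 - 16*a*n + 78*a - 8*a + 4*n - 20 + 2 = 8*a^2 + 70*a + n*(4 - 16*a) - 18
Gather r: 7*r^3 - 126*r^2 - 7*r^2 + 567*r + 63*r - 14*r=7*r^3 - 133*r^2 + 616*r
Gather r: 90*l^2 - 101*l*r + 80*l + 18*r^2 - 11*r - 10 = 90*l^2 + 80*l + 18*r^2 + r*(-101*l - 11) - 10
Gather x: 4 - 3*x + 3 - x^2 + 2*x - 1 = -x^2 - x + 6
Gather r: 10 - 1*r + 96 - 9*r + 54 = 160 - 10*r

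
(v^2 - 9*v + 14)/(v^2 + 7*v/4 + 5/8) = 8*(v^2 - 9*v + 14)/(8*v^2 + 14*v + 5)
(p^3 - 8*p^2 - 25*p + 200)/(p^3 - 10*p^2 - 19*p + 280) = (p - 5)/(p - 7)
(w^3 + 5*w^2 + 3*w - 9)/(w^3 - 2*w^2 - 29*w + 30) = (w^2 + 6*w + 9)/(w^2 - w - 30)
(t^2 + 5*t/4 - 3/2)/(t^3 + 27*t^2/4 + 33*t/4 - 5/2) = (4*t - 3)/(4*t^2 + 19*t - 5)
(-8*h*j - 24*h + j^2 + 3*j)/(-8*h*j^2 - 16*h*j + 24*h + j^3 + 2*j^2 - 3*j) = 1/(j - 1)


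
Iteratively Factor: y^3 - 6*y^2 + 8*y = (y - 4)*(y^2 - 2*y) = y*(y - 4)*(y - 2)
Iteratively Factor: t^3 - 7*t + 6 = (t - 2)*(t^2 + 2*t - 3) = (t - 2)*(t + 3)*(t - 1)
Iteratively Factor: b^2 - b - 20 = (b + 4)*(b - 5)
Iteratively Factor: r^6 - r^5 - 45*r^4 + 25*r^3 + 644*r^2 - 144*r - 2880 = (r + 3)*(r^5 - 4*r^4 - 33*r^3 + 124*r^2 + 272*r - 960) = (r - 5)*(r + 3)*(r^4 + r^3 - 28*r^2 - 16*r + 192) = (r - 5)*(r - 4)*(r + 3)*(r^3 + 5*r^2 - 8*r - 48) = (r - 5)*(r - 4)*(r + 3)*(r + 4)*(r^2 + r - 12) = (r - 5)*(r - 4)*(r - 3)*(r + 3)*(r + 4)*(r + 4)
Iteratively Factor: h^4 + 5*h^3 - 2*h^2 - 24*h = (h - 2)*(h^3 + 7*h^2 + 12*h) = (h - 2)*(h + 3)*(h^2 + 4*h) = (h - 2)*(h + 3)*(h + 4)*(h)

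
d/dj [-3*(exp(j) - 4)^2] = 6*(4 - exp(j))*exp(j)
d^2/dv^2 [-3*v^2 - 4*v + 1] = -6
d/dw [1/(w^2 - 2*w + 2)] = 2*(1 - w)/(w^2 - 2*w + 2)^2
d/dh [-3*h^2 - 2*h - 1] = -6*h - 2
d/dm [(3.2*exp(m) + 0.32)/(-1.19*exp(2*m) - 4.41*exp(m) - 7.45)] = (3.808*exp(2*m) + 0.7616*exp(m) - 22.4288)*exp(m)/(1.4161*exp(4*m) + 10.4958*exp(3*m) + 37.1791*exp(2*m) + 65.709*exp(m) + 55.5025)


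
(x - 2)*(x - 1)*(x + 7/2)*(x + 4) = x^4 + 9*x^3/2 - 13*x^2/2 - 27*x + 28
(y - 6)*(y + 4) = y^2 - 2*y - 24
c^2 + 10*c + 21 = (c + 3)*(c + 7)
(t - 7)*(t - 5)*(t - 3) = t^3 - 15*t^2 + 71*t - 105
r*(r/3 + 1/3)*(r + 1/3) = r^3/3 + 4*r^2/9 + r/9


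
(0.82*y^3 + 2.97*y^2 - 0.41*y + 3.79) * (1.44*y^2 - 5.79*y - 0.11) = 1.1808*y^5 - 0.471*y^4 - 17.8769*y^3 + 7.5048*y^2 - 21.899*y - 0.4169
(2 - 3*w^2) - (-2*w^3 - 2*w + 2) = 2*w^3 - 3*w^2 + 2*w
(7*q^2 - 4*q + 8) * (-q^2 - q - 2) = -7*q^4 - 3*q^3 - 18*q^2 - 16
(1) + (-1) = 0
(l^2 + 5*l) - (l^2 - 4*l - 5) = 9*l + 5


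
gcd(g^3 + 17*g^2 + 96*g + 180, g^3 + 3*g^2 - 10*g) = g + 5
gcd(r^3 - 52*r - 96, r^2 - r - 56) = r - 8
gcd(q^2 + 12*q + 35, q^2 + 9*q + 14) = q + 7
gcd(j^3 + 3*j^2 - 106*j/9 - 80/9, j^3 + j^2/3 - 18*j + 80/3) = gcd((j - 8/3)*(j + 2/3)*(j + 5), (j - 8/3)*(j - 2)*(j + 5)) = j^2 + 7*j/3 - 40/3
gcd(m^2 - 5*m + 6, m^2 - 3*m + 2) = m - 2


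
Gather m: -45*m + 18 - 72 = -45*m - 54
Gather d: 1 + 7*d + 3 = 7*d + 4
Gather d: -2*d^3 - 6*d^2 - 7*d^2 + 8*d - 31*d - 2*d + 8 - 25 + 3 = -2*d^3 - 13*d^2 - 25*d - 14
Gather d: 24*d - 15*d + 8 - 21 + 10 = 9*d - 3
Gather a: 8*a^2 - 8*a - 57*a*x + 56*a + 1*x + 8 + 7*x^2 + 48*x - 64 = 8*a^2 + a*(48 - 57*x) + 7*x^2 + 49*x - 56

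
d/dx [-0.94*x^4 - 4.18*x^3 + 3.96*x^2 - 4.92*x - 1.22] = -3.76*x^3 - 12.54*x^2 + 7.92*x - 4.92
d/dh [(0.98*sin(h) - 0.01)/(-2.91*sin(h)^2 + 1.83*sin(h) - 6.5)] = (2.8518*sin(h)^2 - 0.0582*sin(h) - 6.3517)*cos(h)/(8.4681*sin(h)^4 - 10.6506*sin(h)^3 + 41.1789*sin(h)^2 - 23.79*sin(h) + 42.25)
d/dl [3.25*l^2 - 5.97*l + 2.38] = 6.5*l - 5.97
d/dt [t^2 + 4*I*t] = 2*t + 4*I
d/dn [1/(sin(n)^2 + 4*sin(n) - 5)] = -2*(sin(n) + 2)*cos(n)/(sin(n)^2 + 4*sin(n) - 5)^2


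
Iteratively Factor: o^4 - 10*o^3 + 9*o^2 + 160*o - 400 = (o - 5)*(o^3 - 5*o^2 - 16*o + 80) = (o - 5)*(o - 4)*(o^2 - o - 20) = (o - 5)*(o - 4)*(o + 4)*(o - 5)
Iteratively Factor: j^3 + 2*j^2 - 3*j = (j + 3)*(j^2 - j) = j*(j + 3)*(j - 1)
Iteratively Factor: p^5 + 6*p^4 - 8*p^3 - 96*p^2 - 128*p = (p + 4)*(p^4 + 2*p^3 - 16*p^2 - 32*p) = p*(p + 4)*(p^3 + 2*p^2 - 16*p - 32) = p*(p + 2)*(p + 4)*(p^2 - 16) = p*(p + 2)*(p + 4)^2*(p - 4)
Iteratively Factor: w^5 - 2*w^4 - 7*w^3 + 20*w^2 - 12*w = (w)*(w^4 - 2*w^3 - 7*w^2 + 20*w - 12) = w*(w - 1)*(w^3 - w^2 - 8*w + 12) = w*(w - 2)*(w - 1)*(w^2 + w - 6) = w*(w - 2)^2*(w - 1)*(w + 3)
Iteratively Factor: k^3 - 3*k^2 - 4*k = (k - 4)*(k^2 + k) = k*(k - 4)*(k + 1)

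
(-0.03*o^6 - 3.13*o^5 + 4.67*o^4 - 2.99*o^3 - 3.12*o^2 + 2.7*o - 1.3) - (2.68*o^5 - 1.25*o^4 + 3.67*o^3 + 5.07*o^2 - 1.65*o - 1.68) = -0.03*o^6 - 5.81*o^5 + 5.92*o^4 - 6.66*o^3 - 8.19*o^2 + 4.35*o + 0.38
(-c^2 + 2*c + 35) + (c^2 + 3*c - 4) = 5*c + 31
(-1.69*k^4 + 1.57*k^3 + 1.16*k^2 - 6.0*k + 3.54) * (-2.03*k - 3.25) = 3.4307*k^5 + 2.3054*k^4 - 7.4573*k^3 + 8.41*k^2 + 12.3138*k - 11.505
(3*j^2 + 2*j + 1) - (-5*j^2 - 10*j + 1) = 8*j^2 + 12*j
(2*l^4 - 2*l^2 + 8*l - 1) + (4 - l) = 2*l^4 - 2*l^2 + 7*l + 3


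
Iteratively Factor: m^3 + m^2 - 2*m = (m + 2)*(m^2 - m) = (m - 1)*(m + 2)*(m)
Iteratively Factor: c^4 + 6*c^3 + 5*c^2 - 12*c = (c + 3)*(c^3 + 3*c^2 - 4*c) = (c - 1)*(c + 3)*(c^2 + 4*c) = c*(c - 1)*(c + 3)*(c + 4)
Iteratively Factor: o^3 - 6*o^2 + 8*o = (o)*(o^2 - 6*o + 8) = o*(o - 2)*(o - 4)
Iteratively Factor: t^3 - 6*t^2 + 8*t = (t - 4)*(t^2 - 2*t) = (t - 4)*(t - 2)*(t)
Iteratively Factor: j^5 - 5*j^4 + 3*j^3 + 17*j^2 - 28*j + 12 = (j - 2)*(j^4 - 3*j^3 - 3*j^2 + 11*j - 6) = (j - 2)*(j - 1)*(j^3 - 2*j^2 - 5*j + 6) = (j - 2)*(j - 1)*(j + 2)*(j^2 - 4*j + 3) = (j - 2)*(j - 1)^2*(j + 2)*(j - 3)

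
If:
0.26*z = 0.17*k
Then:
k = 1.52941176470588*z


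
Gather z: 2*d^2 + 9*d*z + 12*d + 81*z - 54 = 2*d^2 + 12*d + z*(9*d + 81) - 54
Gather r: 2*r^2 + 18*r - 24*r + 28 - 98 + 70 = 2*r^2 - 6*r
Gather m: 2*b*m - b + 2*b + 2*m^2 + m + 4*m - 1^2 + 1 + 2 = b + 2*m^2 + m*(2*b + 5) + 2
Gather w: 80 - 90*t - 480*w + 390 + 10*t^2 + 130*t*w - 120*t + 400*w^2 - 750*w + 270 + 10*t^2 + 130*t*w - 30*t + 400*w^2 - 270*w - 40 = 20*t^2 - 240*t + 800*w^2 + w*(260*t - 1500) + 700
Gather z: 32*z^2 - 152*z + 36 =32*z^2 - 152*z + 36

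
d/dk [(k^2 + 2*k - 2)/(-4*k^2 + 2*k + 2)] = (5*k^2 - 6*k + 4)/(2*(4*k^4 - 4*k^3 - 3*k^2 + 2*k + 1))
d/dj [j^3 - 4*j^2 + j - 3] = 3*j^2 - 8*j + 1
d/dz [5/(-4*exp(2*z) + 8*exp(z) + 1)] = 40*(exp(z) - 1)*exp(z)/(-4*exp(2*z) + 8*exp(z) + 1)^2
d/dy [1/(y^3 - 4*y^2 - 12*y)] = (-3*y^2 + 8*y + 12)/(y^2*(-y^2 + 4*y + 12)^2)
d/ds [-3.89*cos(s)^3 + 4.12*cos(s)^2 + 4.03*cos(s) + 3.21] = (11.67*cos(s)^2 - 8.24*cos(s) - 4.03)*sin(s)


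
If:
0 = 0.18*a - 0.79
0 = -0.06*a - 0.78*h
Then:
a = 4.39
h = -0.34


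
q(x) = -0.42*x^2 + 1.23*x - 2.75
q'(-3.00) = 3.75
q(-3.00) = -10.22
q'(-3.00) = 3.75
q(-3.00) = -10.22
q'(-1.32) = 2.34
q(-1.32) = -5.11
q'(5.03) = -3.00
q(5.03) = -7.19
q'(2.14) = -0.57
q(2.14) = -2.04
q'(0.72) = 0.63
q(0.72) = -2.08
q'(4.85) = -2.84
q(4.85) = -6.66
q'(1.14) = 0.27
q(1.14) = -1.89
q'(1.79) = -0.27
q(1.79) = -1.89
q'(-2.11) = 3.00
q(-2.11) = -7.22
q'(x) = 1.23 - 0.84*x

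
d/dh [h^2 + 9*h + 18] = 2*h + 9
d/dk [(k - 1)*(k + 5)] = 2*k + 4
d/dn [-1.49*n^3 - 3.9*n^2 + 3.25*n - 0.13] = -4.47*n^2 - 7.8*n + 3.25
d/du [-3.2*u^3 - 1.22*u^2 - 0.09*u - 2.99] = -9.6*u^2 - 2.44*u - 0.09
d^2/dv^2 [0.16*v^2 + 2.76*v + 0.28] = 0.320000000000000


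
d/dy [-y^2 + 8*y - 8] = 8 - 2*y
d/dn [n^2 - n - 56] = 2*n - 1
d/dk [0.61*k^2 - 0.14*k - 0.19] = 1.22*k - 0.14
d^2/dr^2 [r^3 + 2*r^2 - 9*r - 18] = 6*r + 4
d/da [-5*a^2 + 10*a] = 10 - 10*a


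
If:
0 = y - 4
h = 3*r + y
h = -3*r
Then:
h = 2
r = -2/3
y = 4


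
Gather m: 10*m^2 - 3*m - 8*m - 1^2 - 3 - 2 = 10*m^2 - 11*m - 6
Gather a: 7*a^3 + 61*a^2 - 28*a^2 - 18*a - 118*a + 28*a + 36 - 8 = 7*a^3 + 33*a^2 - 108*a + 28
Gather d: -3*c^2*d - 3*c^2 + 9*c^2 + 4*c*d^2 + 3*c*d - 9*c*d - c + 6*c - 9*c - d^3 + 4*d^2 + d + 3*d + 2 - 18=6*c^2 - 4*c - d^3 + d^2*(4*c + 4) + d*(-3*c^2 - 6*c + 4) - 16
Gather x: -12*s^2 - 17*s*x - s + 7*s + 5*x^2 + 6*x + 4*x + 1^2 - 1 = -12*s^2 + 6*s + 5*x^2 + x*(10 - 17*s)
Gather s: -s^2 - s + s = -s^2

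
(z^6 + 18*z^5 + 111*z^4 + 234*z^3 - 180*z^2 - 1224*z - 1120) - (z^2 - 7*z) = z^6 + 18*z^5 + 111*z^4 + 234*z^3 - 181*z^2 - 1217*z - 1120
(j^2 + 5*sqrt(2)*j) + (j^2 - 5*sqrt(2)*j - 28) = 2*j^2 - 28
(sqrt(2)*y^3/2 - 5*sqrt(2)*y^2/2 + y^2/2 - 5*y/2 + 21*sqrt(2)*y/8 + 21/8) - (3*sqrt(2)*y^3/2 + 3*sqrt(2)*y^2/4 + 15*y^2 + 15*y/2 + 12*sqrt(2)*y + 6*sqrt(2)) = -sqrt(2)*y^3 - 29*y^2/2 - 13*sqrt(2)*y^2/4 - 75*sqrt(2)*y/8 - 10*y - 6*sqrt(2) + 21/8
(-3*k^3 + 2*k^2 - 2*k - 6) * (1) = -3*k^3 + 2*k^2 - 2*k - 6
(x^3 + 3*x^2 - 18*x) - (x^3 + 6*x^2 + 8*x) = -3*x^2 - 26*x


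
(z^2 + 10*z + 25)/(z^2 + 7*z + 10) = (z + 5)/(z + 2)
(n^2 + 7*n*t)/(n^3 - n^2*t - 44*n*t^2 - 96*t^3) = n*(-n - 7*t)/(-n^3 + n^2*t + 44*n*t^2 + 96*t^3)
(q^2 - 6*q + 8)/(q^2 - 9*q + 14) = (q - 4)/(q - 7)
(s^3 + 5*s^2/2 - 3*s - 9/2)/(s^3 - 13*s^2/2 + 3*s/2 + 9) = (s + 3)/(s - 6)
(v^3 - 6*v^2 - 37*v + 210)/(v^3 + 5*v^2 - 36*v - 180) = (v^2 - 12*v + 35)/(v^2 - v - 30)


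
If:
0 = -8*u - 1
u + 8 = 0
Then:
No Solution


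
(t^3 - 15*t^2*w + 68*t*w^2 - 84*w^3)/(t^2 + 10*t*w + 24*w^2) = (t^3 - 15*t^2*w + 68*t*w^2 - 84*w^3)/(t^2 + 10*t*w + 24*w^2)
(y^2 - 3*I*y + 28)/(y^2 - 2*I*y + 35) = (y + 4*I)/(y + 5*I)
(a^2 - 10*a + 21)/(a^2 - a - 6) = (a - 7)/(a + 2)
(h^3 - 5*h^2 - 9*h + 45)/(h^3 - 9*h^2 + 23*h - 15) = (h + 3)/(h - 1)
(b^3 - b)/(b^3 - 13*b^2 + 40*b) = (b^2 - 1)/(b^2 - 13*b + 40)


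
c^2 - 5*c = c*(c - 5)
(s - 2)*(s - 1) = s^2 - 3*s + 2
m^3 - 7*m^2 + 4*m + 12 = (m - 6)*(m - 2)*(m + 1)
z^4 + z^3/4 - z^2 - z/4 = z*(z - 1)*(z + 1/4)*(z + 1)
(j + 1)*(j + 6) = j^2 + 7*j + 6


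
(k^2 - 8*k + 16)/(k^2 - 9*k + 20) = (k - 4)/(k - 5)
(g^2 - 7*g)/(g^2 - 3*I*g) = (g - 7)/(g - 3*I)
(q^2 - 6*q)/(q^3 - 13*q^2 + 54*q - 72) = q/(q^2 - 7*q + 12)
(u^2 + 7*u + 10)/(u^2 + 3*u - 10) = (u + 2)/(u - 2)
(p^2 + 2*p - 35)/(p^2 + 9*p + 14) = (p - 5)/(p + 2)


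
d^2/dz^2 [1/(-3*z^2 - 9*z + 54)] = 2*(z^2 + 3*z - (2*z + 3)^2 - 18)/(3*(z^2 + 3*z - 18)^3)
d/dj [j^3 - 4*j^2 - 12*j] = 3*j^2 - 8*j - 12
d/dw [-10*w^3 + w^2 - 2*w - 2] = -30*w^2 + 2*w - 2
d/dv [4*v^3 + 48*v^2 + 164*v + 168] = 12*v^2 + 96*v + 164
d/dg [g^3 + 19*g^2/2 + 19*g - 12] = 3*g^2 + 19*g + 19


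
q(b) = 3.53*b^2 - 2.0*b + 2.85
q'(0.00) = -2.00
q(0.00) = 2.85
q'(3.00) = 19.18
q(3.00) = 28.62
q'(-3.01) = -23.25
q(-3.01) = 40.85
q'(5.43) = 36.34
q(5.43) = 96.07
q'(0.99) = 4.99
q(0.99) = 4.33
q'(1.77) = 10.50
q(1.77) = 10.37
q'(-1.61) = -13.37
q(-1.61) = 15.22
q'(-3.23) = -24.80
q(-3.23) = 46.14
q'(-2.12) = -16.97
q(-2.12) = 22.96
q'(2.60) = 16.36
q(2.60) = 21.51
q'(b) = 7.06*b - 2.0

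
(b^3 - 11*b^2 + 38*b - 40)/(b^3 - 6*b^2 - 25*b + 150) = (b^2 - 6*b + 8)/(b^2 - b - 30)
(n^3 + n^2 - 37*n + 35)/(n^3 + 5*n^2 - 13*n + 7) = (n - 5)/(n - 1)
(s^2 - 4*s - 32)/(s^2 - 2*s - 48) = (s + 4)/(s + 6)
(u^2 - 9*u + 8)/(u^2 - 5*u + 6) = (u^2 - 9*u + 8)/(u^2 - 5*u + 6)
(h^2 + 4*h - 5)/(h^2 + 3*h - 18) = (h^2 + 4*h - 5)/(h^2 + 3*h - 18)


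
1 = 1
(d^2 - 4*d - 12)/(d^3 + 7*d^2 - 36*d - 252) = (d + 2)/(d^2 + 13*d + 42)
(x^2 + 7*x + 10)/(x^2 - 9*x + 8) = (x^2 + 7*x + 10)/(x^2 - 9*x + 8)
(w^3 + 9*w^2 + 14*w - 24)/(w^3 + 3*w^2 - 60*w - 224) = (w^2 + 5*w - 6)/(w^2 - w - 56)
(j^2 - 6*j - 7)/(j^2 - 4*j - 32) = (-j^2 + 6*j + 7)/(-j^2 + 4*j + 32)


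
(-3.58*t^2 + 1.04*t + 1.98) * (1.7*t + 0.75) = -6.086*t^3 - 0.917*t^2 + 4.146*t + 1.485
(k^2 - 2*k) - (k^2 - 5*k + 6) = 3*k - 6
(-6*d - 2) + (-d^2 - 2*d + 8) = -d^2 - 8*d + 6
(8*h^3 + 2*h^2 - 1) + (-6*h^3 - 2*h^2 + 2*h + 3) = 2*h^3 + 2*h + 2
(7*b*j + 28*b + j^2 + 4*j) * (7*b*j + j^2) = 49*b^2*j^2 + 196*b^2*j + 14*b*j^3 + 56*b*j^2 + j^4 + 4*j^3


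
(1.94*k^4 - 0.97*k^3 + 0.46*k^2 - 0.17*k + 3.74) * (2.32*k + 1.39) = 4.5008*k^5 + 0.4462*k^4 - 0.2811*k^3 + 0.245*k^2 + 8.4405*k + 5.1986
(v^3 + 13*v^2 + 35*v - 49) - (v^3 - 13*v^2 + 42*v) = 26*v^2 - 7*v - 49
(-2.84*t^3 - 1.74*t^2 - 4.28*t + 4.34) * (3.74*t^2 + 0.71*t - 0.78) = -10.6216*t^5 - 8.524*t^4 - 15.0274*t^3 + 14.55*t^2 + 6.4198*t - 3.3852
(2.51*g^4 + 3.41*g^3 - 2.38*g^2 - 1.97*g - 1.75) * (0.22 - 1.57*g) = -3.9407*g^5 - 4.8015*g^4 + 4.4868*g^3 + 2.5693*g^2 + 2.3141*g - 0.385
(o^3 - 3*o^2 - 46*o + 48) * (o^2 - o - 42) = o^5 - 4*o^4 - 85*o^3 + 220*o^2 + 1884*o - 2016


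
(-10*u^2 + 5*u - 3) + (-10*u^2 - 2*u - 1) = -20*u^2 + 3*u - 4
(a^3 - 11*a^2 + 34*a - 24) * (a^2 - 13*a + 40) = a^5 - 24*a^4 + 217*a^3 - 906*a^2 + 1672*a - 960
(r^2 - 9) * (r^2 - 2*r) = r^4 - 2*r^3 - 9*r^2 + 18*r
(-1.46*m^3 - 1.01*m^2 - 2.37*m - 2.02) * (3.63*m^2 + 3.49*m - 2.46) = -5.2998*m^5 - 8.7617*m^4 - 8.5364*m^3 - 13.1193*m^2 - 1.2196*m + 4.9692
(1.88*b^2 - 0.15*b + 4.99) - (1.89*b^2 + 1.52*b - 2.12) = -0.01*b^2 - 1.67*b + 7.11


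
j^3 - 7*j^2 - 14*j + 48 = (j - 8)*(j - 2)*(j + 3)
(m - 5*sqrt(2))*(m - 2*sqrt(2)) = m^2 - 7*sqrt(2)*m + 20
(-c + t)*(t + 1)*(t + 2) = -c*t^2 - 3*c*t - 2*c + t^3 + 3*t^2 + 2*t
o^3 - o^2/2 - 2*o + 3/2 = (o - 1)^2*(o + 3/2)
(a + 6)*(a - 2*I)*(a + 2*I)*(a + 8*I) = a^4 + 6*a^3 + 8*I*a^3 + 4*a^2 + 48*I*a^2 + 24*a + 32*I*a + 192*I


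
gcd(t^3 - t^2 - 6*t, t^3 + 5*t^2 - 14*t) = t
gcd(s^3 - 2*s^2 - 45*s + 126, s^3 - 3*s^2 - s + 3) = s - 3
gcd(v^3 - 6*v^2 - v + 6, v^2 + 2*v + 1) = v + 1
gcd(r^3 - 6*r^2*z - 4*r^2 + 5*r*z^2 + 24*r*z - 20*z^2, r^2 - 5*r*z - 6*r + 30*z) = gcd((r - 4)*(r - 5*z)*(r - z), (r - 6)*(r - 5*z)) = -r + 5*z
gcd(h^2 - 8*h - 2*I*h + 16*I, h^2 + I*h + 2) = 1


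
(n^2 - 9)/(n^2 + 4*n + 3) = (n - 3)/(n + 1)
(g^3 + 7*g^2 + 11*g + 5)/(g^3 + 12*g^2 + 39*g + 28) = (g^2 + 6*g + 5)/(g^2 + 11*g + 28)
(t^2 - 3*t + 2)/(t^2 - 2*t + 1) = (t - 2)/(t - 1)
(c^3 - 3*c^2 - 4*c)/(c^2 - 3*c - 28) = c*(-c^2 + 3*c + 4)/(-c^2 + 3*c + 28)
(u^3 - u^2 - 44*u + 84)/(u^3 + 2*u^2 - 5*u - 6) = (u^2 + u - 42)/(u^2 + 4*u + 3)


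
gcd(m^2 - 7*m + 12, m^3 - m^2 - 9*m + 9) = m - 3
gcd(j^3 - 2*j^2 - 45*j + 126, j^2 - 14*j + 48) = j - 6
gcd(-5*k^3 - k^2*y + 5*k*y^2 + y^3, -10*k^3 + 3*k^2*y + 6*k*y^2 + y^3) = -5*k^2 + 4*k*y + y^2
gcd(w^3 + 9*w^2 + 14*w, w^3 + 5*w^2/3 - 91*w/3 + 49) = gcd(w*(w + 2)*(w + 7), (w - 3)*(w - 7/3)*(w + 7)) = w + 7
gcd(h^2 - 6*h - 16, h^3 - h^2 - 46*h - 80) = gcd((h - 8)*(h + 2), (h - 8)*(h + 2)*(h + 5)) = h^2 - 6*h - 16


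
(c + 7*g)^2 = c^2 + 14*c*g + 49*g^2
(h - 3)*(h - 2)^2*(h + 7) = h^4 - 33*h^2 + 100*h - 84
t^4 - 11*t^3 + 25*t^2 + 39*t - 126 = (t - 7)*(t - 3)^2*(t + 2)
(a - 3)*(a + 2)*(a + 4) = a^3 + 3*a^2 - 10*a - 24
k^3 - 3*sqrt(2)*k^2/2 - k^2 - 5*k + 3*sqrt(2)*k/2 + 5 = (k - 1)*(k - 5*sqrt(2)/2)*(k + sqrt(2))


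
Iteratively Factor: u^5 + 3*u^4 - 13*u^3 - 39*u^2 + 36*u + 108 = (u + 3)*(u^4 - 13*u^2 + 36) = (u - 2)*(u + 3)*(u^3 + 2*u^2 - 9*u - 18) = (u - 3)*(u - 2)*(u + 3)*(u^2 + 5*u + 6) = (u - 3)*(u - 2)*(u + 3)^2*(u + 2)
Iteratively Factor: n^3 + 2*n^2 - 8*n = (n - 2)*(n^2 + 4*n) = n*(n - 2)*(n + 4)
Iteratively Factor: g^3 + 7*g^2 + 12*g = (g + 4)*(g^2 + 3*g) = g*(g + 4)*(g + 3)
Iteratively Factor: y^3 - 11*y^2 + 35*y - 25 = (y - 1)*(y^2 - 10*y + 25) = (y - 5)*(y - 1)*(y - 5)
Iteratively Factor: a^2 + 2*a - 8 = (a - 2)*(a + 4)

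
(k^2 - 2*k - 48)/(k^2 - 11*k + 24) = (k + 6)/(k - 3)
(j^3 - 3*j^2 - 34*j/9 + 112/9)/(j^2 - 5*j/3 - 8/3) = (3*j^2 - j - 14)/(3*(j + 1))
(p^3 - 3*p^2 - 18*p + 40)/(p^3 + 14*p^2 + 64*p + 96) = (p^2 - 7*p + 10)/(p^2 + 10*p + 24)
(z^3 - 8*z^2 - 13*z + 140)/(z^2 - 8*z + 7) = (z^2 - z - 20)/(z - 1)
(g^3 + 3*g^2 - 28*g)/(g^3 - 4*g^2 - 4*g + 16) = g*(g + 7)/(g^2 - 4)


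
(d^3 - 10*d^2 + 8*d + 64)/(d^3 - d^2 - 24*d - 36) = (d^2 - 12*d + 32)/(d^2 - 3*d - 18)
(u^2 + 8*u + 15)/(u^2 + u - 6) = (u + 5)/(u - 2)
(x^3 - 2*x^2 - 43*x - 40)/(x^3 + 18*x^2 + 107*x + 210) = (x^2 - 7*x - 8)/(x^2 + 13*x + 42)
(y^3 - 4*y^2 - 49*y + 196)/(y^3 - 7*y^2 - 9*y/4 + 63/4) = 4*(y^2 + 3*y - 28)/(4*y^2 - 9)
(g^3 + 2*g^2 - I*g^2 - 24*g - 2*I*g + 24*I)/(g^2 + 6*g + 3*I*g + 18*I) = (g^2 - g*(4 + I) + 4*I)/(g + 3*I)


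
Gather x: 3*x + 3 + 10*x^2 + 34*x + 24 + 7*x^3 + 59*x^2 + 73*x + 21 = 7*x^3 + 69*x^2 + 110*x + 48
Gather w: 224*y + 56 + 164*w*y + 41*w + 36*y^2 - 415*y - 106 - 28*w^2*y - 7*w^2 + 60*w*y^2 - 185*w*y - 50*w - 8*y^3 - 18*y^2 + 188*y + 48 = w^2*(-28*y - 7) + w*(60*y^2 - 21*y - 9) - 8*y^3 + 18*y^2 - 3*y - 2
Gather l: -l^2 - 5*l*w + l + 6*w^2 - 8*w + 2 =-l^2 + l*(1 - 5*w) + 6*w^2 - 8*w + 2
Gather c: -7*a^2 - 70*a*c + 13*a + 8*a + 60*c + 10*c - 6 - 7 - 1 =-7*a^2 + 21*a + c*(70 - 70*a) - 14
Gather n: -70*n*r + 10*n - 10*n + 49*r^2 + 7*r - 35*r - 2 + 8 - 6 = -70*n*r + 49*r^2 - 28*r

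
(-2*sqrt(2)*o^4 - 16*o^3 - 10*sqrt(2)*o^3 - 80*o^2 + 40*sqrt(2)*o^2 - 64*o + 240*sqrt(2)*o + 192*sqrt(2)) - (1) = -2*sqrt(2)*o^4 - 16*o^3 - 10*sqrt(2)*o^3 - 80*o^2 + 40*sqrt(2)*o^2 - 64*o + 240*sqrt(2)*o - 1 + 192*sqrt(2)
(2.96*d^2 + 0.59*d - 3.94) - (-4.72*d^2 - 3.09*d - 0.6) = 7.68*d^2 + 3.68*d - 3.34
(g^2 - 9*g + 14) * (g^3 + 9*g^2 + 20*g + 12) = g^5 - 47*g^3 - 42*g^2 + 172*g + 168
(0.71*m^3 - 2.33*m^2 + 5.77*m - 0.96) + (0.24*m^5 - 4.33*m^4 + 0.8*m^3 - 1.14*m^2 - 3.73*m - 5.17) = 0.24*m^5 - 4.33*m^4 + 1.51*m^3 - 3.47*m^2 + 2.04*m - 6.13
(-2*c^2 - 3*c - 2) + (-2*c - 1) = -2*c^2 - 5*c - 3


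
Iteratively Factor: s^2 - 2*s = (s)*(s - 2)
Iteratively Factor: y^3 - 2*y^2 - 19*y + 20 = (y + 4)*(y^2 - 6*y + 5) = (y - 1)*(y + 4)*(y - 5)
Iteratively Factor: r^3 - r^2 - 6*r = (r - 3)*(r^2 + 2*r) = (r - 3)*(r + 2)*(r)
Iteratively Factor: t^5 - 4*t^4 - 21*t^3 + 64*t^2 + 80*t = (t + 4)*(t^4 - 8*t^3 + 11*t^2 + 20*t) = (t + 1)*(t + 4)*(t^3 - 9*t^2 + 20*t) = (t - 4)*(t + 1)*(t + 4)*(t^2 - 5*t) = (t - 5)*(t - 4)*(t + 1)*(t + 4)*(t)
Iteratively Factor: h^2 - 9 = (h + 3)*(h - 3)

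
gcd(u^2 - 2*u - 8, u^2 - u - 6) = u + 2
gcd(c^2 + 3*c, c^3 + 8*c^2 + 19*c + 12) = c + 3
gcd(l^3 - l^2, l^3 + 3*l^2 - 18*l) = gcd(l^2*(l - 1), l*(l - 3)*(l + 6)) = l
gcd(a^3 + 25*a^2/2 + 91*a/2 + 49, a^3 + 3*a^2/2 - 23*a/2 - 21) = a + 2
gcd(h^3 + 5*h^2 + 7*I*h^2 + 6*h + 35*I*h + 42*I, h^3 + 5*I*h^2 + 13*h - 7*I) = h + 7*I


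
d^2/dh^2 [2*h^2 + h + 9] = 4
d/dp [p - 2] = 1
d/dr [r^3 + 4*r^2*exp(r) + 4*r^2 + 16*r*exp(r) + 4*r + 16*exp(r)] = 4*r^2*exp(r) + 3*r^2 + 24*r*exp(r) + 8*r + 32*exp(r) + 4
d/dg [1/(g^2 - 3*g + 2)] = (3 - 2*g)/(g^2 - 3*g + 2)^2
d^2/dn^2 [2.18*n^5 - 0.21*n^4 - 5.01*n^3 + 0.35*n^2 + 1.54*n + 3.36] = 43.6*n^3 - 2.52*n^2 - 30.06*n + 0.7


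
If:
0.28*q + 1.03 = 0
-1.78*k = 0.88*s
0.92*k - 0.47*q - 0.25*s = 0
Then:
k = -1.21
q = -3.68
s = 2.45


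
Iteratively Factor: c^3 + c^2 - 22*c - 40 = (c - 5)*(c^2 + 6*c + 8) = (c - 5)*(c + 2)*(c + 4)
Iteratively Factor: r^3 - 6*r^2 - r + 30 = (r - 5)*(r^2 - r - 6) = (r - 5)*(r - 3)*(r + 2)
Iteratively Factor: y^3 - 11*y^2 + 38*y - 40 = (y - 5)*(y^2 - 6*y + 8) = (y - 5)*(y - 4)*(y - 2)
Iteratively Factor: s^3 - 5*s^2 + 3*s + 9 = (s + 1)*(s^2 - 6*s + 9) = (s - 3)*(s + 1)*(s - 3)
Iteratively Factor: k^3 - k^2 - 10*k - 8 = (k + 1)*(k^2 - 2*k - 8) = (k - 4)*(k + 1)*(k + 2)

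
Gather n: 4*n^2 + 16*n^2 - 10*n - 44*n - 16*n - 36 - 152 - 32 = 20*n^2 - 70*n - 220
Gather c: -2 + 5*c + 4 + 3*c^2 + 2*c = 3*c^2 + 7*c + 2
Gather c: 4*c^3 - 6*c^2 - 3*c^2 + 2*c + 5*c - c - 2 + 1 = 4*c^3 - 9*c^2 + 6*c - 1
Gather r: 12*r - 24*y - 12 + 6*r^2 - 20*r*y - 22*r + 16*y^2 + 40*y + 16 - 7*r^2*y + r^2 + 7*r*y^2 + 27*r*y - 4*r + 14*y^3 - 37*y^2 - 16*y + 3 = r^2*(7 - 7*y) + r*(7*y^2 + 7*y - 14) + 14*y^3 - 21*y^2 + 7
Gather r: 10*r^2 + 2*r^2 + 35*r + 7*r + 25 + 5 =12*r^2 + 42*r + 30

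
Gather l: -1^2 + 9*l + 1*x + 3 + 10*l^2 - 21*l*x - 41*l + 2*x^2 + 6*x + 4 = 10*l^2 + l*(-21*x - 32) + 2*x^2 + 7*x + 6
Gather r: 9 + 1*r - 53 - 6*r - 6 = -5*r - 50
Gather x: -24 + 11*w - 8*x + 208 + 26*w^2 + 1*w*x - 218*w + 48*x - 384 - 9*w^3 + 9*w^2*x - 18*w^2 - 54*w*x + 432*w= -9*w^3 + 8*w^2 + 225*w + x*(9*w^2 - 53*w + 40) - 200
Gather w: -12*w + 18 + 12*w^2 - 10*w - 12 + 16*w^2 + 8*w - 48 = 28*w^2 - 14*w - 42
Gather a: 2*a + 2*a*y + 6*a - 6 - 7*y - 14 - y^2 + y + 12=a*(2*y + 8) - y^2 - 6*y - 8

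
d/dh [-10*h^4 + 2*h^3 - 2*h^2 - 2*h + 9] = -40*h^3 + 6*h^2 - 4*h - 2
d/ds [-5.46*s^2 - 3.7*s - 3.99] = -10.92*s - 3.7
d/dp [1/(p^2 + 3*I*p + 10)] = (-2*p - 3*I)/(p^2 + 3*I*p + 10)^2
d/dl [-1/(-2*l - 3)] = -2/(2*l + 3)^2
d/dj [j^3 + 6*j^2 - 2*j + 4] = 3*j^2 + 12*j - 2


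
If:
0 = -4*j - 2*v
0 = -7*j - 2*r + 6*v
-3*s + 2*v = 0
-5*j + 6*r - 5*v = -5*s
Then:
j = 0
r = 0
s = 0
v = 0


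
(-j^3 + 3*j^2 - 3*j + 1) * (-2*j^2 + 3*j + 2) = 2*j^5 - 9*j^4 + 13*j^3 - 5*j^2 - 3*j + 2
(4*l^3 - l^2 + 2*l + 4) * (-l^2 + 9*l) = -4*l^5 + 37*l^4 - 11*l^3 + 14*l^2 + 36*l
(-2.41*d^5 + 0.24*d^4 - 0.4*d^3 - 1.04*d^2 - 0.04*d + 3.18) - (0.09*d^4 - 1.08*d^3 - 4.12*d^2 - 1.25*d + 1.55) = -2.41*d^5 + 0.15*d^4 + 0.68*d^3 + 3.08*d^2 + 1.21*d + 1.63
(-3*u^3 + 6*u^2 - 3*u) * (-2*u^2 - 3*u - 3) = 6*u^5 - 3*u^4 - 3*u^3 - 9*u^2 + 9*u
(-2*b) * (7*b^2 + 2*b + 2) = -14*b^3 - 4*b^2 - 4*b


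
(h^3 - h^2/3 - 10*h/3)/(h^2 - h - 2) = h*(3*h + 5)/(3*(h + 1))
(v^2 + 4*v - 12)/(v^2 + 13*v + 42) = (v - 2)/(v + 7)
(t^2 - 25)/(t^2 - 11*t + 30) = (t + 5)/(t - 6)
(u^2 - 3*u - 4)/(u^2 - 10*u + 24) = (u + 1)/(u - 6)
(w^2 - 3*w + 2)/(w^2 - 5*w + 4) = (w - 2)/(w - 4)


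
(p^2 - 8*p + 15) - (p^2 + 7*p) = 15 - 15*p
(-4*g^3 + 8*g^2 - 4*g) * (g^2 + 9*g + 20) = -4*g^5 - 28*g^4 - 12*g^3 + 124*g^2 - 80*g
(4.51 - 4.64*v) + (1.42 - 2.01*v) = 5.93 - 6.65*v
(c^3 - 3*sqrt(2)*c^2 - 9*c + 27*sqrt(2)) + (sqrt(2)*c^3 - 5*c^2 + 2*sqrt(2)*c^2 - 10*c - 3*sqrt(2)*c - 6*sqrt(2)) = c^3 + sqrt(2)*c^3 - 5*c^2 - sqrt(2)*c^2 - 19*c - 3*sqrt(2)*c + 21*sqrt(2)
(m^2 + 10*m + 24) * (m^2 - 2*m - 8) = m^4 + 8*m^3 - 4*m^2 - 128*m - 192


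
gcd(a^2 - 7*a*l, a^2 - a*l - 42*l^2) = a - 7*l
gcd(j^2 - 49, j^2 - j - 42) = j - 7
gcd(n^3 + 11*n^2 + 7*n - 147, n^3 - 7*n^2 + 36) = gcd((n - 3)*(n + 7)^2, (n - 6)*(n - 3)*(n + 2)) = n - 3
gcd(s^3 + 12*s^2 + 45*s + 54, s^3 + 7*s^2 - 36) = s^2 + 9*s + 18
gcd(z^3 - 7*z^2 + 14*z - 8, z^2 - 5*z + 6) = z - 2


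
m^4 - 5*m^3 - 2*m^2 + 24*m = m*(m - 4)*(m - 3)*(m + 2)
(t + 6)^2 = t^2 + 12*t + 36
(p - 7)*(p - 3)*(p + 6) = p^3 - 4*p^2 - 39*p + 126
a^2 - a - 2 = (a - 2)*(a + 1)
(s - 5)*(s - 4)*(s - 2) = s^3 - 11*s^2 + 38*s - 40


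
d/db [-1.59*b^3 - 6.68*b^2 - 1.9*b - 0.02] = -4.77*b^2 - 13.36*b - 1.9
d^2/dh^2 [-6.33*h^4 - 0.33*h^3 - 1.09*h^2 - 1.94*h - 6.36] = -75.96*h^2 - 1.98*h - 2.18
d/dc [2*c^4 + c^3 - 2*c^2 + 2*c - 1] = 8*c^3 + 3*c^2 - 4*c + 2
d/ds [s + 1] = 1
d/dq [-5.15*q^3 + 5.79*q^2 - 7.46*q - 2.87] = -15.45*q^2 + 11.58*q - 7.46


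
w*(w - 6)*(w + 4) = w^3 - 2*w^2 - 24*w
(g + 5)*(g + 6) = g^2 + 11*g + 30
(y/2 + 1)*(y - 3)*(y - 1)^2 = y^4/2 - 3*y^3/2 - 3*y^2/2 + 11*y/2 - 3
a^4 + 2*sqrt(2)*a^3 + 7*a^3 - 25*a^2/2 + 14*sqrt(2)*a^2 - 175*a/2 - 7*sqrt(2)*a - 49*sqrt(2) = (a + 7)*(a - 2*sqrt(2))*(a + sqrt(2)/2)*(a + 7*sqrt(2)/2)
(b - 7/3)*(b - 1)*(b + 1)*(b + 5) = b^4 + 8*b^3/3 - 38*b^2/3 - 8*b/3 + 35/3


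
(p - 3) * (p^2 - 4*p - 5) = p^3 - 7*p^2 + 7*p + 15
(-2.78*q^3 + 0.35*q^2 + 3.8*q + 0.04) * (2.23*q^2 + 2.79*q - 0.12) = -6.1994*q^5 - 6.9757*q^4 + 9.7841*q^3 + 10.6492*q^2 - 0.3444*q - 0.0048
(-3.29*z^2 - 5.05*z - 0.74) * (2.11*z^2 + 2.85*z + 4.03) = -6.9419*z^4 - 20.032*z^3 - 29.2126*z^2 - 22.4605*z - 2.9822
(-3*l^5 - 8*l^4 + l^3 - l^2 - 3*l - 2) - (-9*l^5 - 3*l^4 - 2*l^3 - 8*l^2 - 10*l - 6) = 6*l^5 - 5*l^4 + 3*l^3 + 7*l^2 + 7*l + 4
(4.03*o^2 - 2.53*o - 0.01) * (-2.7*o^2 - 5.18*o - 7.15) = -10.881*o^4 - 14.0444*o^3 - 15.6821*o^2 + 18.1413*o + 0.0715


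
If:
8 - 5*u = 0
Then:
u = 8/5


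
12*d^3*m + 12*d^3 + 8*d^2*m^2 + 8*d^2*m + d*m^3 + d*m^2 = (2*d + m)*(6*d + m)*(d*m + d)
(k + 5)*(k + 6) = k^2 + 11*k + 30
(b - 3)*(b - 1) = b^2 - 4*b + 3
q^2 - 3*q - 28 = (q - 7)*(q + 4)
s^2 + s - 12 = (s - 3)*(s + 4)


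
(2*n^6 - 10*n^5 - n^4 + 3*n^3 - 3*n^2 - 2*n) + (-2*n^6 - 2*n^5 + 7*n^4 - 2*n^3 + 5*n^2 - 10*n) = -12*n^5 + 6*n^4 + n^3 + 2*n^2 - 12*n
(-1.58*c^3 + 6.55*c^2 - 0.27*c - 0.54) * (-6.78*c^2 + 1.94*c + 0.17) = 10.7124*c^5 - 47.4742*c^4 + 14.269*c^3 + 4.2509*c^2 - 1.0935*c - 0.0918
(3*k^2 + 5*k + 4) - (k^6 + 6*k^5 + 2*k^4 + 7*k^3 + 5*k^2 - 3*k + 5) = -k^6 - 6*k^5 - 2*k^4 - 7*k^3 - 2*k^2 + 8*k - 1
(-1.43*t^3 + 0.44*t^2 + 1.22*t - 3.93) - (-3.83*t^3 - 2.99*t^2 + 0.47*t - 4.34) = 2.4*t^3 + 3.43*t^2 + 0.75*t + 0.41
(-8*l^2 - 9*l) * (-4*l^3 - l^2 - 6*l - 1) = 32*l^5 + 44*l^4 + 57*l^3 + 62*l^2 + 9*l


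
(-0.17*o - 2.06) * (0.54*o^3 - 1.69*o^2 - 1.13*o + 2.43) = -0.0918*o^4 - 0.8251*o^3 + 3.6735*o^2 + 1.9147*o - 5.0058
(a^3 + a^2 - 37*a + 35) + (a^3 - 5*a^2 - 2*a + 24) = 2*a^3 - 4*a^2 - 39*a + 59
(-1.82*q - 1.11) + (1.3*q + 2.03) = 0.92 - 0.52*q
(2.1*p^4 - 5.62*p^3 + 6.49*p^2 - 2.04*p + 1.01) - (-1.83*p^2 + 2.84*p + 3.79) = 2.1*p^4 - 5.62*p^3 + 8.32*p^2 - 4.88*p - 2.78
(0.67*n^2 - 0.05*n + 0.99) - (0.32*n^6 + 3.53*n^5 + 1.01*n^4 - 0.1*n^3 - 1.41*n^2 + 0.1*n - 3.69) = -0.32*n^6 - 3.53*n^5 - 1.01*n^4 + 0.1*n^3 + 2.08*n^2 - 0.15*n + 4.68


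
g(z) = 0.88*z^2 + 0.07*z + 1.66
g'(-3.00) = -5.21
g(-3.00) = 9.37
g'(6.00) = 10.63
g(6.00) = 33.76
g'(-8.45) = -14.80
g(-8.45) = 63.90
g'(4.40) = 7.81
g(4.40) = 19.00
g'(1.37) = 2.48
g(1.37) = 3.41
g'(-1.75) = -3.01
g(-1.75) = 4.23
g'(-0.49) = -0.79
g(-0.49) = 1.84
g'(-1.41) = -2.41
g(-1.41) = 3.31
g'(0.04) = 0.14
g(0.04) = 1.66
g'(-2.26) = -3.91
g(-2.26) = 6.00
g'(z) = 1.76*z + 0.07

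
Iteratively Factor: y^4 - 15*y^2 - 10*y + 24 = (y + 2)*(y^3 - 2*y^2 - 11*y + 12) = (y - 4)*(y + 2)*(y^2 + 2*y - 3) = (y - 4)*(y - 1)*(y + 2)*(y + 3)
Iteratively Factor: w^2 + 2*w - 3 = (w + 3)*(w - 1)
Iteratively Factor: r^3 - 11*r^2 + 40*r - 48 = (r - 3)*(r^2 - 8*r + 16) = (r - 4)*(r - 3)*(r - 4)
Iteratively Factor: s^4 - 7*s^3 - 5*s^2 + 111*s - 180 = (s - 5)*(s^3 - 2*s^2 - 15*s + 36) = (s - 5)*(s + 4)*(s^2 - 6*s + 9) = (s - 5)*(s - 3)*(s + 4)*(s - 3)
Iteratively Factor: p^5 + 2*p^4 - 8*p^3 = (p - 2)*(p^4 + 4*p^3) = p*(p - 2)*(p^3 + 4*p^2) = p^2*(p - 2)*(p^2 + 4*p) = p^3*(p - 2)*(p + 4)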